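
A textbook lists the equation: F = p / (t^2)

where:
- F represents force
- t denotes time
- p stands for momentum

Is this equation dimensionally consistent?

No

F (force) has dimensions [L M T^-2].
t (time) has dimensions [T].
p (momentum) has dimensions [L M T^-1].

Left side: [L M T^-2]
Right side: [L M T^-3]

The two sides have different dimensions, so the equation is NOT dimensionally consistent.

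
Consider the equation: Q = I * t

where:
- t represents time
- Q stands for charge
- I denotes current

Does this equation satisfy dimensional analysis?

Yes

t (time) has dimensions [T].
Q (charge) has dimensions [I T].
I (current) has dimensions [I].

Left side: [I T]
Right side: [I T]

Both sides have the same dimensions, so the equation is dimensionally consistent.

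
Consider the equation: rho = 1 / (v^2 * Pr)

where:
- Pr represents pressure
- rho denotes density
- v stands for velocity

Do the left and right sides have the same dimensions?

No

Pr (pressure) has dimensions [L^-1 M T^-2].
rho (density) has dimensions [L^-3 M].
v (velocity) has dimensions [L T^-1].

Left side: [L^-3 M]
Right side: [L^-1 M^-1 T^4]

The two sides have different dimensions, so the equation is NOT dimensionally consistent.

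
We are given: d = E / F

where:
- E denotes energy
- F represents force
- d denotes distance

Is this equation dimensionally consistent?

Yes

E (energy) has dimensions [L^2 M T^-2].
F (force) has dimensions [L M T^-2].
d (distance) has dimensions [L].

Left side: [L]
Right side: [L]

Both sides have the same dimensions, so the equation is dimensionally consistent.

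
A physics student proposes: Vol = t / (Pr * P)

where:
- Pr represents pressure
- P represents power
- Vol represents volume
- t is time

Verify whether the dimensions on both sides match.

No

Pr (pressure) has dimensions [L^-1 M T^-2].
P (power) has dimensions [L^2 M T^-3].
Vol (volume) has dimensions [L^3].
t (time) has dimensions [T].

Left side: [L^3]
Right side: [L^-1 M^-2 T^6]

The two sides have different dimensions, so the equation is NOT dimensionally consistent.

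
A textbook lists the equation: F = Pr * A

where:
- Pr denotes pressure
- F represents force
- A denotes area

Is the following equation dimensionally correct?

Yes

Pr (pressure) has dimensions [L^-1 M T^-2].
F (force) has dimensions [L M T^-2].
A (area) has dimensions [L^2].

Left side: [L M T^-2]
Right side: [L M T^-2]

Both sides have the same dimensions, so the equation is dimensionally consistent.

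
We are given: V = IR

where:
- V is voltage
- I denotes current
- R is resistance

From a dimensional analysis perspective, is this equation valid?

Yes

V (voltage) has dimensions [I^-1 L^2 M T^-3].
I (current) has dimensions [I].
R (resistance) has dimensions [I^-2 L^2 M T^-3].

Left side: [I^-1 L^2 M T^-3]
Right side: [I^-1 L^2 M T^-3]

Both sides have the same dimensions, so the equation is dimensionally consistent.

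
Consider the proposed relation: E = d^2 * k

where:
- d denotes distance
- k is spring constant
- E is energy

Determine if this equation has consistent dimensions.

Yes

d (distance) has dimensions [L].
k (spring constant) has dimensions [M T^-2].
E (energy) has dimensions [L^2 M T^-2].

Left side: [L^2 M T^-2]
Right side: [L^2 M T^-2]

Both sides have the same dimensions, so the equation is dimensionally consistent.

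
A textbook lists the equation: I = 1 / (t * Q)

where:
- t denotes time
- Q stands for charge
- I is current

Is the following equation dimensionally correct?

No

t (time) has dimensions [T].
Q (charge) has dimensions [I T].
I (current) has dimensions [I].

Left side: [I]
Right side: [I^-1 T^-2]

The two sides have different dimensions, so the equation is NOT dimensionally consistent.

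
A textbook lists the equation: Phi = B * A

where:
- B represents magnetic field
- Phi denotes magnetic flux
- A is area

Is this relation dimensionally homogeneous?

Yes

B (magnetic field) has dimensions [I^-1 M T^-2].
Phi (magnetic flux) has dimensions [I^-1 L^2 M T^-2].
A (area) has dimensions [L^2].

Left side: [I^-1 L^2 M T^-2]
Right side: [I^-1 L^2 M T^-2]

Both sides have the same dimensions, so the equation is dimensionally consistent.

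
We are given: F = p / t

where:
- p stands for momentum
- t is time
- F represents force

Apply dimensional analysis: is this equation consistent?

Yes

p (momentum) has dimensions [L M T^-1].
t (time) has dimensions [T].
F (force) has dimensions [L M T^-2].

Left side: [L M T^-2]
Right side: [L M T^-2]

Both sides have the same dimensions, so the equation is dimensionally consistent.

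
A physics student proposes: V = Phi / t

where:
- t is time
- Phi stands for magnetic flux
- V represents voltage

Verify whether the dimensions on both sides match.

Yes

t (time) has dimensions [T].
Phi (magnetic flux) has dimensions [I^-1 L^2 M T^-2].
V (voltage) has dimensions [I^-1 L^2 M T^-3].

Left side: [I^-1 L^2 M T^-3]
Right side: [I^-1 L^2 M T^-3]

Both sides have the same dimensions, so the equation is dimensionally consistent.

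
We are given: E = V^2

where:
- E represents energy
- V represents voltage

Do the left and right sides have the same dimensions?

No

E (energy) has dimensions [L^2 M T^-2].
V (voltage) has dimensions [I^-1 L^2 M T^-3].

Left side: [L^2 M T^-2]
Right side: [I^-2 L^4 M^2 T^-6]

The two sides have different dimensions, so the equation is NOT dimensionally consistent.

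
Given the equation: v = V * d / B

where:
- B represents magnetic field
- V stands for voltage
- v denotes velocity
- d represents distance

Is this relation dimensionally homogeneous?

No

B (magnetic field) has dimensions [I^-1 M T^-2].
V (voltage) has dimensions [I^-1 L^2 M T^-3].
v (velocity) has dimensions [L T^-1].
d (distance) has dimensions [L].

Left side: [L T^-1]
Right side: [L^3 T^-1]

The two sides have different dimensions, so the equation is NOT dimensionally consistent.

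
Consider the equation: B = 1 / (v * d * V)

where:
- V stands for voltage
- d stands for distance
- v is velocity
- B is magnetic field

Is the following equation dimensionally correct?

No

V (voltage) has dimensions [I^-1 L^2 M T^-3].
d (distance) has dimensions [L].
v (velocity) has dimensions [L T^-1].
B (magnetic field) has dimensions [I^-1 M T^-2].

Left side: [I^-1 M T^-2]
Right side: [I L^-4 M^-1 T^4]

The two sides have different dimensions, so the equation is NOT dimensionally consistent.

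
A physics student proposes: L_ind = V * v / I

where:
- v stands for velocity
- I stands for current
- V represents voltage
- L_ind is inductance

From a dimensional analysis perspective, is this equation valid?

No

v (velocity) has dimensions [L T^-1].
I (current) has dimensions [I].
V (voltage) has dimensions [I^-1 L^2 M T^-3].
L_ind (inductance) has dimensions [I^-2 L^2 M T^-2].

Left side: [I^-2 L^2 M T^-2]
Right side: [I^-2 L^3 M T^-4]

The two sides have different dimensions, so the equation is NOT dimensionally consistent.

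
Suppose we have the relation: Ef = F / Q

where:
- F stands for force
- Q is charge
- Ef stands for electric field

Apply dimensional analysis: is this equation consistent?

Yes

F (force) has dimensions [L M T^-2].
Q (charge) has dimensions [I T].
Ef (electric field) has dimensions [I^-1 L M T^-3].

Left side: [I^-1 L M T^-3]
Right side: [I^-1 L M T^-3]

Both sides have the same dimensions, so the equation is dimensionally consistent.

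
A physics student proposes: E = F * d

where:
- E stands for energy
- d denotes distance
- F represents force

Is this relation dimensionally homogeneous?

Yes

E (energy) has dimensions [L^2 M T^-2].
d (distance) has dimensions [L].
F (force) has dimensions [L M T^-2].

Left side: [L^2 M T^-2]
Right side: [L^2 M T^-2]

Both sides have the same dimensions, so the equation is dimensionally consistent.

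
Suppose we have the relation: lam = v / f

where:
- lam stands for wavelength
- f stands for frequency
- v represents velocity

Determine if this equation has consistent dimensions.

Yes

lam (wavelength) has dimensions [L].
f (frequency) has dimensions [T^-1].
v (velocity) has dimensions [L T^-1].

Left side: [L]
Right side: [L]

Both sides have the same dimensions, so the equation is dimensionally consistent.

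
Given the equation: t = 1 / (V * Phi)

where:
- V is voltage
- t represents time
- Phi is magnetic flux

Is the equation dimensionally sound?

No

V (voltage) has dimensions [I^-1 L^2 M T^-3].
t (time) has dimensions [T].
Phi (magnetic flux) has dimensions [I^-1 L^2 M T^-2].

Left side: [T]
Right side: [I^2 L^-4 M^-2 T^5]

The two sides have different dimensions, so the equation is NOT dimensionally consistent.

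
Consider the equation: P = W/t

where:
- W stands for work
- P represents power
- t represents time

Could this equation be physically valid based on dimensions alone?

Yes

W (work) has dimensions [L^2 M T^-2].
P (power) has dimensions [L^2 M T^-3].
t (time) has dimensions [T].

Left side: [L^2 M T^-3]
Right side: [L^2 M T^-3]

Both sides have the same dimensions, so the equation is dimensionally consistent.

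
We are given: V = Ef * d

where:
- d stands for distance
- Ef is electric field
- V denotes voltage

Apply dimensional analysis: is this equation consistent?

Yes

d (distance) has dimensions [L].
Ef (electric field) has dimensions [I^-1 L M T^-3].
V (voltage) has dimensions [I^-1 L^2 M T^-3].

Left side: [I^-1 L^2 M T^-3]
Right side: [I^-1 L^2 M T^-3]

Both sides have the same dimensions, so the equation is dimensionally consistent.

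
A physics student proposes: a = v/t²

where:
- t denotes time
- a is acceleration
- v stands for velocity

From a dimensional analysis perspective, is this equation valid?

No

t (time) has dimensions [T].
a (acceleration) has dimensions [L T^-2].
v (velocity) has dimensions [L T^-1].

Left side: [L T^-2]
Right side: [L T^-3]

The two sides have different dimensions, so the equation is NOT dimensionally consistent.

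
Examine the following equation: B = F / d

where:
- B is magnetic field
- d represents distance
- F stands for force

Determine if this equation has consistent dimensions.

No

B (magnetic field) has dimensions [I^-1 M T^-2].
d (distance) has dimensions [L].
F (force) has dimensions [L M T^-2].

Left side: [I^-1 M T^-2]
Right side: [M T^-2]

The two sides have different dimensions, so the equation is NOT dimensionally consistent.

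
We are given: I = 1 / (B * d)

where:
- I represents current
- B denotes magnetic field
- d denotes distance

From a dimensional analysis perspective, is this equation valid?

No

I (current) has dimensions [I].
B (magnetic field) has dimensions [I^-1 M T^-2].
d (distance) has dimensions [L].

Left side: [I]
Right side: [I L^-1 M^-1 T^2]

The two sides have different dimensions, so the equation is NOT dimensionally consistent.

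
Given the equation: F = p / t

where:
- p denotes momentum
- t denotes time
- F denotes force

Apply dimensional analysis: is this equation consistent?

Yes

p (momentum) has dimensions [L M T^-1].
t (time) has dimensions [T].
F (force) has dimensions [L M T^-2].

Left side: [L M T^-2]
Right side: [L M T^-2]

Both sides have the same dimensions, so the equation is dimensionally consistent.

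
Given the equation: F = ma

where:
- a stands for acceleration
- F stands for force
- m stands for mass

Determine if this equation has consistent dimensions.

Yes

a (acceleration) has dimensions [L T^-2].
F (force) has dimensions [L M T^-2].
m (mass) has dimensions [M].

Left side: [L M T^-2]
Right side: [L M T^-2]

Both sides have the same dimensions, so the equation is dimensionally consistent.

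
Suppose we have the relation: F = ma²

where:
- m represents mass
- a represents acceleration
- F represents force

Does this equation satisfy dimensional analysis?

No

m (mass) has dimensions [M].
a (acceleration) has dimensions [L T^-2].
F (force) has dimensions [L M T^-2].

Left side: [L M T^-2]
Right side: [L^2 M T^-4]

The two sides have different dimensions, so the equation is NOT dimensionally consistent.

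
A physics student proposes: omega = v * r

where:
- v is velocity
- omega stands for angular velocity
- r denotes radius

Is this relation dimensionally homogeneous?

No

v (velocity) has dimensions [L T^-1].
omega (angular velocity) has dimensions [T^-1].
r (radius) has dimensions [L].

Left side: [T^-1]
Right side: [L^2 T^-1]

The two sides have different dimensions, so the equation is NOT dimensionally consistent.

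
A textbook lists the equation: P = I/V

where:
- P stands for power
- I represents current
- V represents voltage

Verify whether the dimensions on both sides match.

No

P (power) has dimensions [L^2 M T^-3].
I (current) has dimensions [I].
V (voltage) has dimensions [I^-1 L^2 M T^-3].

Left side: [L^2 M T^-3]
Right side: [I^2 L^-2 M^-1 T^3]

The two sides have different dimensions, so the equation is NOT dimensionally consistent.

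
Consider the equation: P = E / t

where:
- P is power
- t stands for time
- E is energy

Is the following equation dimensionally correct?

Yes

P (power) has dimensions [L^2 M T^-3].
t (time) has dimensions [T].
E (energy) has dimensions [L^2 M T^-2].

Left side: [L^2 M T^-3]
Right side: [L^2 M T^-3]

Both sides have the same dimensions, so the equation is dimensionally consistent.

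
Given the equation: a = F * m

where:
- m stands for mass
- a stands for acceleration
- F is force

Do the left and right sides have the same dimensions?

No

m (mass) has dimensions [M].
a (acceleration) has dimensions [L T^-2].
F (force) has dimensions [L M T^-2].

Left side: [L T^-2]
Right side: [L M^2 T^-2]

The two sides have different dimensions, so the equation is NOT dimensionally consistent.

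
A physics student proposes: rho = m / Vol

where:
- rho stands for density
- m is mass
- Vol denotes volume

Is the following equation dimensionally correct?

Yes

rho (density) has dimensions [L^-3 M].
m (mass) has dimensions [M].
Vol (volume) has dimensions [L^3].

Left side: [L^-3 M]
Right side: [L^-3 M]

Both sides have the same dimensions, so the equation is dimensionally consistent.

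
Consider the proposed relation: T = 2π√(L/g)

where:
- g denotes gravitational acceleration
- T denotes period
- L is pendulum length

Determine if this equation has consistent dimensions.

Yes

g (gravitational acceleration) has dimensions [L T^-2].
T (period) has dimensions [T].
L (pendulum length) has dimensions [L].

Left side: [T]
Right side: [T]

Both sides have the same dimensions, so the equation is dimensionally consistent.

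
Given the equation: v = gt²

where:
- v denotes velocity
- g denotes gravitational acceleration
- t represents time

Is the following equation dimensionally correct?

No

v (velocity) has dimensions [L T^-1].
g (gravitational acceleration) has dimensions [L T^-2].
t (time) has dimensions [T].

Left side: [L T^-1]
Right side: [L]

The two sides have different dimensions, so the equation is NOT dimensionally consistent.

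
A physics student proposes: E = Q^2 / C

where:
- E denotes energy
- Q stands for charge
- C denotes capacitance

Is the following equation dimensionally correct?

Yes

E (energy) has dimensions [L^2 M T^-2].
Q (charge) has dimensions [I T].
C (capacitance) has dimensions [I^2 L^-2 M^-1 T^4].

Left side: [L^2 M T^-2]
Right side: [L^2 M T^-2]

Both sides have the same dimensions, so the equation is dimensionally consistent.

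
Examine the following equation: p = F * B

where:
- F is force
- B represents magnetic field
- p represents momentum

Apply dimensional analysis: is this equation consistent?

No

F (force) has dimensions [L M T^-2].
B (magnetic field) has dimensions [I^-1 M T^-2].
p (momentum) has dimensions [L M T^-1].

Left side: [L M T^-1]
Right side: [I^-1 L M^2 T^-4]

The two sides have different dimensions, so the equation is NOT dimensionally consistent.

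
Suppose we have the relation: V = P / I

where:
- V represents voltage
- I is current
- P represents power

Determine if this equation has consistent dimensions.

Yes

V (voltage) has dimensions [I^-1 L^2 M T^-3].
I (current) has dimensions [I].
P (power) has dimensions [L^2 M T^-3].

Left side: [I^-1 L^2 M T^-3]
Right side: [I^-1 L^2 M T^-3]

Both sides have the same dimensions, so the equation is dimensionally consistent.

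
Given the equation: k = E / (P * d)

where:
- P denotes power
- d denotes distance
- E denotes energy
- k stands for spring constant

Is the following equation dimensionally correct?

No

P (power) has dimensions [L^2 M T^-3].
d (distance) has dimensions [L].
E (energy) has dimensions [L^2 M T^-2].
k (spring constant) has dimensions [M T^-2].

Left side: [M T^-2]
Right side: [L^-1 T]

The two sides have different dimensions, so the equation is NOT dimensionally consistent.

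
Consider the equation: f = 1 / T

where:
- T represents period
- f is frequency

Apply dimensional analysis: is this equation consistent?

Yes

T (period) has dimensions [T].
f (frequency) has dimensions [T^-1].

Left side: [T^-1]
Right side: [T^-1]

Both sides have the same dimensions, so the equation is dimensionally consistent.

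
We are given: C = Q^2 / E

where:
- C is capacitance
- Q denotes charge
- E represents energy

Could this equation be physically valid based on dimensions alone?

Yes

C (capacitance) has dimensions [I^2 L^-2 M^-1 T^4].
Q (charge) has dimensions [I T].
E (energy) has dimensions [L^2 M T^-2].

Left side: [I^2 L^-2 M^-1 T^4]
Right side: [I^2 L^-2 M^-1 T^4]

Both sides have the same dimensions, so the equation is dimensionally consistent.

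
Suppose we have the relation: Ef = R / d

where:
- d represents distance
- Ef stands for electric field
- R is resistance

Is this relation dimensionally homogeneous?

No

d (distance) has dimensions [L].
Ef (electric field) has dimensions [I^-1 L M T^-3].
R (resistance) has dimensions [I^-2 L^2 M T^-3].

Left side: [I^-1 L M T^-3]
Right side: [I^-2 L M T^-3]

The two sides have different dimensions, so the equation is NOT dimensionally consistent.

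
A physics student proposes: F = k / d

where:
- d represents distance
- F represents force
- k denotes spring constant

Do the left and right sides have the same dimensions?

No

d (distance) has dimensions [L].
F (force) has dimensions [L M T^-2].
k (spring constant) has dimensions [M T^-2].

Left side: [L M T^-2]
Right side: [L^-1 M T^-2]

The two sides have different dimensions, so the equation is NOT dimensionally consistent.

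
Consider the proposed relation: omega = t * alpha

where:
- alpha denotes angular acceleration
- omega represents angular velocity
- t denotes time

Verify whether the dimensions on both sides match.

Yes

alpha (angular acceleration) has dimensions [T^-2].
omega (angular velocity) has dimensions [T^-1].
t (time) has dimensions [T].

Left side: [T^-1]
Right side: [T^-1]

Both sides have the same dimensions, so the equation is dimensionally consistent.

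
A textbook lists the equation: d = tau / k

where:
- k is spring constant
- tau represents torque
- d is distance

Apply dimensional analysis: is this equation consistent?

No

k (spring constant) has dimensions [M T^-2].
tau (torque) has dimensions [L^2 M T^-2].
d (distance) has dimensions [L].

Left side: [L]
Right side: [L^2]

The two sides have different dimensions, so the equation is NOT dimensionally consistent.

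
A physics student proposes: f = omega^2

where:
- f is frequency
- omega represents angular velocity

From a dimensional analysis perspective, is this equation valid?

No

f (frequency) has dimensions [T^-1].
omega (angular velocity) has dimensions [T^-1].

Left side: [T^-1]
Right side: [T^-2]

The two sides have different dimensions, so the equation is NOT dimensionally consistent.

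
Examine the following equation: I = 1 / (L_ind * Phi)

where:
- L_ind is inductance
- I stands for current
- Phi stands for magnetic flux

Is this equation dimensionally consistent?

No

L_ind (inductance) has dimensions [I^-2 L^2 M T^-2].
I (current) has dimensions [I].
Phi (magnetic flux) has dimensions [I^-1 L^2 M T^-2].

Left side: [I]
Right side: [I^3 L^-4 M^-2 T^4]

The two sides have different dimensions, so the equation is NOT dimensionally consistent.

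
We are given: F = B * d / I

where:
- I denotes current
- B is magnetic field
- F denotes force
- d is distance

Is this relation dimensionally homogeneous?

No

I (current) has dimensions [I].
B (magnetic field) has dimensions [I^-1 M T^-2].
F (force) has dimensions [L M T^-2].
d (distance) has dimensions [L].

Left side: [L M T^-2]
Right side: [I^-2 L M T^-2]

The two sides have different dimensions, so the equation is NOT dimensionally consistent.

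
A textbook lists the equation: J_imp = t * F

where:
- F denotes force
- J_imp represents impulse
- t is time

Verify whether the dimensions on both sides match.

Yes

F (force) has dimensions [L M T^-2].
J_imp (impulse) has dimensions [L M T^-1].
t (time) has dimensions [T].

Left side: [L M T^-1]
Right side: [L M T^-1]

Both sides have the same dimensions, so the equation is dimensionally consistent.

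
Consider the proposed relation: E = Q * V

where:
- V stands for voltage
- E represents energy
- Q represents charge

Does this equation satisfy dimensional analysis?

Yes

V (voltage) has dimensions [I^-1 L^2 M T^-3].
E (energy) has dimensions [L^2 M T^-2].
Q (charge) has dimensions [I T].

Left side: [L^2 M T^-2]
Right side: [L^2 M T^-2]

Both sides have the same dimensions, so the equation is dimensionally consistent.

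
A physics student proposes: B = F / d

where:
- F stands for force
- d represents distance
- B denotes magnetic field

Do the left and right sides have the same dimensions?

No

F (force) has dimensions [L M T^-2].
d (distance) has dimensions [L].
B (magnetic field) has dimensions [I^-1 M T^-2].

Left side: [I^-1 M T^-2]
Right side: [M T^-2]

The two sides have different dimensions, so the equation is NOT dimensionally consistent.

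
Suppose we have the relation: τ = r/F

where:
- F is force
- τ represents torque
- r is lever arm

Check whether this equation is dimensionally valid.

No

F (force) has dimensions [L M T^-2].
τ (torque) has dimensions [L^2 M T^-2].
r (lever arm) has dimensions [L].

Left side: [L^2 M T^-2]
Right side: [M^-1 T^2]

The two sides have different dimensions, so the equation is NOT dimensionally consistent.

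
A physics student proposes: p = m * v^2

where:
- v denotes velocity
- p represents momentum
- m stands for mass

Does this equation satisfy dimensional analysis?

No

v (velocity) has dimensions [L T^-1].
p (momentum) has dimensions [L M T^-1].
m (mass) has dimensions [M].

Left side: [L M T^-1]
Right side: [L^2 M T^-2]

The two sides have different dimensions, so the equation is NOT dimensionally consistent.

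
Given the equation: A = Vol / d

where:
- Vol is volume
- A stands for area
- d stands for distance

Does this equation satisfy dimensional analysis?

Yes

Vol (volume) has dimensions [L^3].
A (area) has dimensions [L^2].
d (distance) has dimensions [L].

Left side: [L^2]
Right side: [L^2]

Both sides have the same dimensions, so the equation is dimensionally consistent.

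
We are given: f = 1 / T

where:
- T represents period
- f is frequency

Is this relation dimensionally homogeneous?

Yes

T (period) has dimensions [T].
f (frequency) has dimensions [T^-1].

Left side: [T^-1]
Right side: [T^-1]

Both sides have the same dimensions, so the equation is dimensionally consistent.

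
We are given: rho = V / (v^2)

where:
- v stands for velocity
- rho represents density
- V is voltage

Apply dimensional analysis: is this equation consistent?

No

v (velocity) has dimensions [L T^-1].
rho (density) has dimensions [L^-3 M].
V (voltage) has dimensions [I^-1 L^2 M T^-3].

Left side: [L^-3 M]
Right side: [I^-1 M T^-1]

The two sides have different dimensions, so the equation is NOT dimensionally consistent.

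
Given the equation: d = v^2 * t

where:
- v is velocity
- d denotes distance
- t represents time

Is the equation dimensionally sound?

No

v (velocity) has dimensions [L T^-1].
d (distance) has dimensions [L].
t (time) has dimensions [T].

Left side: [L]
Right side: [L^2 T^-1]

The two sides have different dimensions, so the equation is NOT dimensionally consistent.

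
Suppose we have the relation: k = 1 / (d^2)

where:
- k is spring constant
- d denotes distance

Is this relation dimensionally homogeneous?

No

k (spring constant) has dimensions [M T^-2].
d (distance) has dimensions [L].

Left side: [M T^-2]
Right side: [L^-2]

The two sides have different dimensions, so the equation is NOT dimensionally consistent.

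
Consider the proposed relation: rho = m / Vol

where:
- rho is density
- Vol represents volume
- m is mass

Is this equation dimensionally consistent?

Yes

rho (density) has dimensions [L^-3 M].
Vol (volume) has dimensions [L^3].
m (mass) has dimensions [M].

Left side: [L^-3 M]
Right side: [L^-3 M]

Both sides have the same dimensions, so the equation is dimensionally consistent.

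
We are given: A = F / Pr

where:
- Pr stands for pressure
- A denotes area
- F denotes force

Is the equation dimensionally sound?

Yes

Pr (pressure) has dimensions [L^-1 M T^-2].
A (area) has dimensions [L^2].
F (force) has dimensions [L M T^-2].

Left side: [L^2]
Right side: [L^2]

Both sides have the same dimensions, so the equation is dimensionally consistent.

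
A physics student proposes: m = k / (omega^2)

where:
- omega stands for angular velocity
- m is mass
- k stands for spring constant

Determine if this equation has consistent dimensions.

Yes

omega (angular velocity) has dimensions [T^-1].
m (mass) has dimensions [M].
k (spring constant) has dimensions [M T^-2].

Left side: [M]
Right side: [M]

Both sides have the same dimensions, so the equation is dimensionally consistent.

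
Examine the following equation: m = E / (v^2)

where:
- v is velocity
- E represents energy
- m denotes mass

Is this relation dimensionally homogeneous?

Yes

v (velocity) has dimensions [L T^-1].
E (energy) has dimensions [L^2 M T^-2].
m (mass) has dimensions [M].

Left side: [M]
Right side: [M]

Both sides have the same dimensions, so the equation is dimensionally consistent.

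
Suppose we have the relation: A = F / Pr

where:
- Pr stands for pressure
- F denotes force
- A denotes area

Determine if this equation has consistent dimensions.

Yes

Pr (pressure) has dimensions [L^-1 M T^-2].
F (force) has dimensions [L M T^-2].
A (area) has dimensions [L^2].

Left side: [L^2]
Right side: [L^2]

Both sides have the same dimensions, so the equation is dimensionally consistent.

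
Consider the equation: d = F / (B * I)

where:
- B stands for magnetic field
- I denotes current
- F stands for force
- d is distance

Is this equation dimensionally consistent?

Yes

B (magnetic field) has dimensions [I^-1 M T^-2].
I (current) has dimensions [I].
F (force) has dimensions [L M T^-2].
d (distance) has dimensions [L].

Left side: [L]
Right side: [L]

Both sides have the same dimensions, so the equation is dimensionally consistent.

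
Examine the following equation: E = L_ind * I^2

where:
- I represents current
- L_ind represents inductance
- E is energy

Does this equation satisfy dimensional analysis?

Yes

I (current) has dimensions [I].
L_ind (inductance) has dimensions [I^-2 L^2 M T^-2].
E (energy) has dimensions [L^2 M T^-2].

Left side: [L^2 M T^-2]
Right side: [L^2 M T^-2]

Both sides have the same dimensions, so the equation is dimensionally consistent.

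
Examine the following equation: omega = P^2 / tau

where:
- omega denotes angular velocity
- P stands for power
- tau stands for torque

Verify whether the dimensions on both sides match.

No

omega (angular velocity) has dimensions [T^-1].
P (power) has dimensions [L^2 M T^-3].
tau (torque) has dimensions [L^2 M T^-2].

Left side: [T^-1]
Right side: [L^2 M T^-4]

The two sides have different dimensions, so the equation is NOT dimensionally consistent.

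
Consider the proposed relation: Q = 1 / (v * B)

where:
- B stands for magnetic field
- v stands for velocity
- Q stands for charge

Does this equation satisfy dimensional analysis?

No

B (magnetic field) has dimensions [I^-1 M T^-2].
v (velocity) has dimensions [L T^-1].
Q (charge) has dimensions [I T].

Left side: [I T]
Right side: [I L^-1 M^-1 T^3]

The two sides have different dimensions, so the equation is NOT dimensionally consistent.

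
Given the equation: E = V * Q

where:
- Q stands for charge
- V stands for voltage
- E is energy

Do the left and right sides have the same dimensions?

Yes

Q (charge) has dimensions [I T].
V (voltage) has dimensions [I^-1 L^2 M T^-3].
E (energy) has dimensions [L^2 M T^-2].

Left side: [L^2 M T^-2]
Right side: [L^2 M T^-2]

Both sides have the same dimensions, so the equation is dimensionally consistent.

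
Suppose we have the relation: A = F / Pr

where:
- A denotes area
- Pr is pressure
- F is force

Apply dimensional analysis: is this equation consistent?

Yes

A (area) has dimensions [L^2].
Pr (pressure) has dimensions [L^-1 M T^-2].
F (force) has dimensions [L M T^-2].

Left side: [L^2]
Right side: [L^2]

Both sides have the same dimensions, so the equation is dimensionally consistent.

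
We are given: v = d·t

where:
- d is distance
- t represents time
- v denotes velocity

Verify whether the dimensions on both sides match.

No

d (distance) has dimensions [L].
t (time) has dimensions [T].
v (velocity) has dimensions [L T^-1].

Left side: [L T^-1]
Right side: [L T]

The two sides have different dimensions, so the equation is NOT dimensionally consistent.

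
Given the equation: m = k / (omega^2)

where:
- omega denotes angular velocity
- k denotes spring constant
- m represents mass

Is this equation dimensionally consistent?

Yes

omega (angular velocity) has dimensions [T^-1].
k (spring constant) has dimensions [M T^-2].
m (mass) has dimensions [M].

Left side: [M]
Right side: [M]

Both sides have the same dimensions, so the equation is dimensionally consistent.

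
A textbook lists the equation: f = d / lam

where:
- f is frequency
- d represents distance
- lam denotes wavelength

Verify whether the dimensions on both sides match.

No

f (frequency) has dimensions [T^-1].
d (distance) has dimensions [L].
lam (wavelength) has dimensions [L].

Left side: [T^-1]
Right side: [dimensionless]

The two sides have different dimensions, so the equation is NOT dimensionally consistent.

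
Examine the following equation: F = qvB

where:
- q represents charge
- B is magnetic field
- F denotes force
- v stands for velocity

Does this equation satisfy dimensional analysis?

Yes

q (charge) has dimensions [I T].
B (magnetic field) has dimensions [I^-1 M T^-2].
F (force) has dimensions [L M T^-2].
v (velocity) has dimensions [L T^-1].

Left side: [L M T^-2]
Right side: [L M T^-2]

Both sides have the same dimensions, so the equation is dimensionally consistent.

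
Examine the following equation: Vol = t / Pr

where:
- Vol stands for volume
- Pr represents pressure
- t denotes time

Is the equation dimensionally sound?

No

Vol (volume) has dimensions [L^3].
Pr (pressure) has dimensions [L^-1 M T^-2].
t (time) has dimensions [T].

Left side: [L^3]
Right side: [L M^-1 T^3]

The two sides have different dimensions, so the equation is NOT dimensionally consistent.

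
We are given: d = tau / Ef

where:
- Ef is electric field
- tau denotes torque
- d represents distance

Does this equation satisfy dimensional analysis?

No

Ef (electric field) has dimensions [I^-1 L M T^-3].
tau (torque) has dimensions [L^2 M T^-2].
d (distance) has dimensions [L].

Left side: [L]
Right side: [I L T]

The two sides have different dimensions, so the equation is NOT dimensionally consistent.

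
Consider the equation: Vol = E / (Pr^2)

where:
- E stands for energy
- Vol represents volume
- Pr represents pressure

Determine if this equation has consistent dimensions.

No

E (energy) has dimensions [L^2 M T^-2].
Vol (volume) has dimensions [L^3].
Pr (pressure) has dimensions [L^-1 M T^-2].

Left side: [L^3]
Right side: [L^4 M^-1 T^2]

The two sides have different dimensions, so the equation is NOT dimensionally consistent.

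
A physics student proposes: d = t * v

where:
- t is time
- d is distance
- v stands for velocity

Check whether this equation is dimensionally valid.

Yes

t (time) has dimensions [T].
d (distance) has dimensions [L].
v (velocity) has dimensions [L T^-1].

Left side: [L]
Right side: [L]

Both sides have the same dimensions, so the equation is dimensionally consistent.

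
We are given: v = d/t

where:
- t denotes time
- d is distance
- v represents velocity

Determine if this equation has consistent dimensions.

Yes

t (time) has dimensions [T].
d (distance) has dimensions [L].
v (velocity) has dimensions [L T^-1].

Left side: [L T^-1]
Right side: [L T^-1]

Both sides have the same dimensions, so the equation is dimensionally consistent.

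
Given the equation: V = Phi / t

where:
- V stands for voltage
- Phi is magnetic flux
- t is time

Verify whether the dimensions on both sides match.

Yes

V (voltage) has dimensions [I^-1 L^2 M T^-3].
Phi (magnetic flux) has dimensions [I^-1 L^2 M T^-2].
t (time) has dimensions [T].

Left side: [I^-1 L^2 M T^-3]
Right side: [I^-1 L^2 M T^-3]

Both sides have the same dimensions, so the equation is dimensionally consistent.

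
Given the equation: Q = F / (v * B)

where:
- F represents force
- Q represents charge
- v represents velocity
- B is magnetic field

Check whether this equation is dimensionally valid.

Yes

F (force) has dimensions [L M T^-2].
Q (charge) has dimensions [I T].
v (velocity) has dimensions [L T^-1].
B (magnetic field) has dimensions [I^-1 M T^-2].

Left side: [I T]
Right side: [I T]

Both sides have the same dimensions, so the equation is dimensionally consistent.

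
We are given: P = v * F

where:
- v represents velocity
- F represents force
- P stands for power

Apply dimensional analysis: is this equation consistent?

Yes

v (velocity) has dimensions [L T^-1].
F (force) has dimensions [L M T^-2].
P (power) has dimensions [L^2 M T^-3].

Left side: [L^2 M T^-3]
Right side: [L^2 M T^-3]

Both sides have the same dimensions, so the equation is dimensionally consistent.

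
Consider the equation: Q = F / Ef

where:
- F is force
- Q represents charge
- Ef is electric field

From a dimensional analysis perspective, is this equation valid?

Yes

F (force) has dimensions [L M T^-2].
Q (charge) has dimensions [I T].
Ef (electric field) has dimensions [I^-1 L M T^-3].

Left side: [I T]
Right side: [I T]

Both sides have the same dimensions, so the equation is dimensionally consistent.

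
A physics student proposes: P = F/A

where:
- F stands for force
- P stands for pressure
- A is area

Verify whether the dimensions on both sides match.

Yes

F (force) has dimensions [L M T^-2].
P (pressure) has dimensions [L^-1 M T^-2].
A (area) has dimensions [L^2].

Left side: [L^-1 M T^-2]
Right side: [L^-1 M T^-2]

Both sides have the same dimensions, so the equation is dimensionally consistent.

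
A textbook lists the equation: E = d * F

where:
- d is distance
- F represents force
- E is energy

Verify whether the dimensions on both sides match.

Yes

d (distance) has dimensions [L].
F (force) has dimensions [L M T^-2].
E (energy) has dimensions [L^2 M T^-2].

Left side: [L^2 M T^-2]
Right side: [L^2 M T^-2]

Both sides have the same dimensions, so the equation is dimensionally consistent.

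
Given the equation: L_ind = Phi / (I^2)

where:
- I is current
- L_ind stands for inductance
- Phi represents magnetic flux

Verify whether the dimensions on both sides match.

No

I (current) has dimensions [I].
L_ind (inductance) has dimensions [I^-2 L^2 M T^-2].
Phi (magnetic flux) has dimensions [I^-1 L^2 M T^-2].

Left side: [I^-2 L^2 M T^-2]
Right side: [I^-3 L^2 M T^-2]

The two sides have different dimensions, so the equation is NOT dimensionally consistent.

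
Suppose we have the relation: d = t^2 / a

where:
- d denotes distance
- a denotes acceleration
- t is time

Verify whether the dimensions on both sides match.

No

d (distance) has dimensions [L].
a (acceleration) has dimensions [L T^-2].
t (time) has dimensions [T].

Left side: [L]
Right side: [L^-1 T^4]

The two sides have different dimensions, so the equation is NOT dimensionally consistent.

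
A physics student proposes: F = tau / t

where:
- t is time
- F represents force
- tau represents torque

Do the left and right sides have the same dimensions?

No

t (time) has dimensions [T].
F (force) has dimensions [L M T^-2].
tau (torque) has dimensions [L^2 M T^-2].

Left side: [L M T^-2]
Right side: [L^2 M T^-3]

The two sides have different dimensions, so the equation is NOT dimensionally consistent.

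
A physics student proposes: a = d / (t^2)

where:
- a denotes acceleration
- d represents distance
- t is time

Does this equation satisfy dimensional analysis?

Yes

a (acceleration) has dimensions [L T^-2].
d (distance) has dimensions [L].
t (time) has dimensions [T].

Left side: [L T^-2]
Right side: [L T^-2]

Both sides have the same dimensions, so the equation is dimensionally consistent.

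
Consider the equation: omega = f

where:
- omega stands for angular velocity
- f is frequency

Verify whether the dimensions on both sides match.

Yes

omega (angular velocity) has dimensions [T^-1].
f (frequency) has dimensions [T^-1].

Left side: [T^-1]
Right side: [T^-1]

Both sides have the same dimensions, so the equation is dimensionally consistent.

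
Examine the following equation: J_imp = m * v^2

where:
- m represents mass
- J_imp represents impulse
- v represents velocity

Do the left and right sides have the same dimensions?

No

m (mass) has dimensions [M].
J_imp (impulse) has dimensions [L M T^-1].
v (velocity) has dimensions [L T^-1].

Left side: [L M T^-1]
Right side: [L^2 M T^-2]

The two sides have different dimensions, so the equation is NOT dimensionally consistent.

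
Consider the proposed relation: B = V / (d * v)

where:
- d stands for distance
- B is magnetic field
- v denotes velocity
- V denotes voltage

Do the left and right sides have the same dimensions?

Yes

d (distance) has dimensions [L].
B (magnetic field) has dimensions [I^-1 M T^-2].
v (velocity) has dimensions [L T^-1].
V (voltage) has dimensions [I^-1 L^2 M T^-3].

Left side: [I^-1 M T^-2]
Right side: [I^-1 M T^-2]

Both sides have the same dimensions, so the equation is dimensionally consistent.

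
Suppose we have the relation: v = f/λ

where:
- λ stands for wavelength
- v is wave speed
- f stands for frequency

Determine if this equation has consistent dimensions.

No

λ (wavelength) has dimensions [L].
v (wave speed) has dimensions [L T^-1].
f (frequency) has dimensions [T^-1].

Left side: [L T^-1]
Right side: [L^-1 T^-1]

The two sides have different dimensions, so the equation is NOT dimensionally consistent.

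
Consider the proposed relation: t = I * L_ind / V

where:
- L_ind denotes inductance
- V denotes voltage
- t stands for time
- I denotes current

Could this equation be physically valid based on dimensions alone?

Yes

L_ind (inductance) has dimensions [I^-2 L^2 M T^-2].
V (voltage) has dimensions [I^-1 L^2 M T^-3].
t (time) has dimensions [T].
I (current) has dimensions [I].

Left side: [T]
Right side: [T]

Both sides have the same dimensions, so the equation is dimensionally consistent.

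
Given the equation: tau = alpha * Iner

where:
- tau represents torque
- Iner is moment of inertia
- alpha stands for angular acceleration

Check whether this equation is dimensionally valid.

Yes

tau (torque) has dimensions [L^2 M T^-2].
Iner (moment of inertia) has dimensions [L^2 M].
alpha (angular acceleration) has dimensions [T^-2].

Left side: [L^2 M T^-2]
Right side: [L^2 M T^-2]

Both sides have the same dimensions, so the equation is dimensionally consistent.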